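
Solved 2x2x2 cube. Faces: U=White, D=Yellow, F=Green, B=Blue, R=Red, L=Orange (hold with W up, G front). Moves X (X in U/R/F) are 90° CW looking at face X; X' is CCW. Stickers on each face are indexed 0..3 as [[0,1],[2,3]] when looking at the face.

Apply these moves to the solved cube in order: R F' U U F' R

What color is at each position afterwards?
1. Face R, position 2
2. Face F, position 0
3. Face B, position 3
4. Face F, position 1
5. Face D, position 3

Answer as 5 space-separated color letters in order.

Answer: R B B W Y

Derivation:
After move 1 (R): R=RRRR U=WGWG F=GYGY D=YBYB B=WBWB
After move 2 (F'): F=YYGG U=WGRR R=BRYR D=OOYB L=OGOW
After move 3 (U): U=RWRG F=BRGG R=WBYR B=OGWB L=YYOW
After move 4 (U): U=RRGW F=WBGG R=OGYR B=YYWB L=BROW
After move 5 (F'): F=BGWG U=RROY R=OGOR D=RWYB L=BWOG
After move 6 (R): R=OORG U=RGOG F=BWWB D=RWYY B=YYRB
Query 1: R[2] = R
Query 2: F[0] = B
Query 3: B[3] = B
Query 4: F[1] = W
Query 5: D[3] = Y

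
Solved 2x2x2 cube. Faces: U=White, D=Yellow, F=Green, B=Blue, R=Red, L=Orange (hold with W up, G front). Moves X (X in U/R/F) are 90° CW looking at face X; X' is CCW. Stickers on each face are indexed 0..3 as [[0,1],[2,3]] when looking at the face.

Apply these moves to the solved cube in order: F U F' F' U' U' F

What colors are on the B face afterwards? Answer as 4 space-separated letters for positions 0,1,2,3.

After move 1 (F): F=GGGG U=WWOO R=WRWR D=RRYY L=OYOY
After move 2 (U): U=OWOW F=WRGG R=BBWR B=OYBB L=GGOY
After move 3 (F'): F=RGWG U=OWBW R=RBRR D=GYYY L=GWOO
After move 4 (F'): F=GGRW U=OWRR R=YBGR D=WOYY L=GWOB
After move 5 (U'): U=WROR F=GWRW R=GGGR B=YBBB L=OYOB
After move 6 (U'): U=RRWO F=OYRW R=GWGR B=GGBB L=YBOB
After move 7 (F): F=ROWY U=RRBB R=WWOR D=GGYY L=YWOO
Query: B face = GGBB

Answer: G G B B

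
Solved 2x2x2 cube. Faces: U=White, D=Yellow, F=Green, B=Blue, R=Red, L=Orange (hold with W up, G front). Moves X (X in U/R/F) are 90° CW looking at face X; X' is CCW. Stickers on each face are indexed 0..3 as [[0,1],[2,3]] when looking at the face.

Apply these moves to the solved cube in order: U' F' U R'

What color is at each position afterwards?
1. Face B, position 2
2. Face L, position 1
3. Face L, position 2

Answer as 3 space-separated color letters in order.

Answer: O G O

Derivation:
After move 1 (U'): U=WWWW F=OOGG R=GGRR B=RRBB L=BBOO
After move 2 (F'): F=OGOG U=WWGR R=YGYR D=BOYY L=BWOW
After move 3 (U): U=GWRW F=YGOG R=RRYR B=BWBB L=OGOW
After move 4 (R'): R=RRRY U=GBRB F=YWOW D=BGYG B=YWOB
Query 1: B[2] = O
Query 2: L[1] = G
Query 3: L[2] = O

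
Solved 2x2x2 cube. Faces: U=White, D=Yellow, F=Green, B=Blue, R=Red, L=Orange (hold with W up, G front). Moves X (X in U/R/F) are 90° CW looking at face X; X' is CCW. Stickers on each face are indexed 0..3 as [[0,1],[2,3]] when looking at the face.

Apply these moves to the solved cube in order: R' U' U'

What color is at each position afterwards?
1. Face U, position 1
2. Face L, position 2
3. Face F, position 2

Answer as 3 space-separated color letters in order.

Answer: W O G

Derivation:
After move 1 (R'): R=RRRR U=WBWB F=GWGW D=YGYG B=YBYB
After move 2 (U'): U=BBWW F=OOGW R=GWRR B=RRYB L=YBOO
After move 3 (U'): U=BWBW F=YBGW R=OORR B=GWYB L=RROO
Query 1: U[1] = W
Query 2: L[2] = O
Query 3: F[2] = G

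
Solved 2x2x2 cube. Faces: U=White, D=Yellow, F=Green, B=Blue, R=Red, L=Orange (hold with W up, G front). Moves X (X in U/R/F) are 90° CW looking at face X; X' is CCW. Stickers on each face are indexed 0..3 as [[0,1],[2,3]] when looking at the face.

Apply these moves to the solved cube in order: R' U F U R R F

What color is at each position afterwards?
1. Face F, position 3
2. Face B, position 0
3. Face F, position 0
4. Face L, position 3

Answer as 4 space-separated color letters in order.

After move 1 (R'): R=RRRR U=WBWB F=GWGW D=YGYG B=YBYB
After move 2 (U): U=WWBB F=RRGW R=YBRR B=OOYB L=GWOO
After move 3 (F): F=GRWR U=WWOW R=BBBR D=RYYG L=GYOG
After move 4 (U): U=OWWW F=BBWR R=OOBR B=GYYB L=GROG
After move 5 (R): R=BORO U=OBWR F=BYWG D=RYYG B=WYWB
After move 6 (R): R=RBOO U=OYWG F=BYWG D=RWYW B=RYBB
After move 7 (F): F=WBGY U=OYGR R=WBGO D=ORYW L=GROW
Query 1: F[3] = Y
Query 2: B[0] = R
Query 3: F[0] = W
Query 4: L[3] = W

Answer: Y R W W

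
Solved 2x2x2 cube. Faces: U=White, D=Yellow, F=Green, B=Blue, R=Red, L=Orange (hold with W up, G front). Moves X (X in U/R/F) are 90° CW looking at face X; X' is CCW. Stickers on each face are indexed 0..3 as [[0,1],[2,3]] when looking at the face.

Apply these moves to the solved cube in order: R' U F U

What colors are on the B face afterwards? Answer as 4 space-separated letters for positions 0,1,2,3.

After move 1 (R'): R=RRRR U=WBWB F=GWGW D=YGYG B=YBYB
After move 2 (U): U=WWBB F=RRGW R=YBRR B=OOYB L=GWOO
After move 3 (F): F=GRWR U=WWOW R=BBBR D=RYYG L=GYOG
After move 4 (U): U=OWWW F=BBWR R=OOBR B=GYYB L=GROG
Query: B face = GYYB

Answer: G Y Y B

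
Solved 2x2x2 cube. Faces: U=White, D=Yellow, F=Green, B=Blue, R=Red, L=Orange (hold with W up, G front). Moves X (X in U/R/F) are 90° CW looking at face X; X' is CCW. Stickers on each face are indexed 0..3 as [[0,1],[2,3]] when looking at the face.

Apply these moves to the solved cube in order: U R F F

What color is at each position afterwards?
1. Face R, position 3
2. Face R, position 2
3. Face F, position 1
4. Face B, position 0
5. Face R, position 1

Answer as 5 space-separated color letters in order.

After move 1 (U): U=WWWW F=RRGG R=BBRR B=OOBB L=GGOO
After move 2 (R): R=RBRB U=WRWG F=RYGY D=YBYO B=WOWB
After move 3 (F): F=GRYY U=WROG R=WBGB D=RRYO L=GYOB
After move 4 (F): F=YGYR U=WRBY R=OBGB D=GWYO L=GROR
Query 1: R[3] = B
Query 2: R[2] = G
Query 3: F[1] = G
Query 4: B[0] = W
Query 5: R[1] = B

Answer: B G G W B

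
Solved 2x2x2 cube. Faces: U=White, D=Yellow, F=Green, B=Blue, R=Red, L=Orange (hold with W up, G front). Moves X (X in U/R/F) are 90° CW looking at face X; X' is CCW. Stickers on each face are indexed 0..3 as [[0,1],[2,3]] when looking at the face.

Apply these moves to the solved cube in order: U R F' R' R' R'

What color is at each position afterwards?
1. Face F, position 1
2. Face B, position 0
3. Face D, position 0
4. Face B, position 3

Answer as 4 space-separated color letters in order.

Answer: O R G B

Derivation:
After move 1 (U): U=WWWW F=RRGG R=BBRR B=OOBB L=GGOO
After move 2 (R): R=RBRB U=WRWG F=RYGY D=YBYO B=WOWB
After move 3 (F'): F=YYRG U=WRRR R=BBYB D=GOYO L=GGOW
After move 4 (R'): R=BBBY U=WWRW F=YRRR D=GYYG B=OOOB
After move 5 (R'): R=BYBB U=WORO F=YWRW D=GRYR B=GOYB
After move 6 (R'): R=YBBB U=WYRG F=YORO D=GWYW B=RORB
Query 1: F[1] = O
Query 2: B[0] = R
Query 3: D[0] = G
Query 4: B[3] = B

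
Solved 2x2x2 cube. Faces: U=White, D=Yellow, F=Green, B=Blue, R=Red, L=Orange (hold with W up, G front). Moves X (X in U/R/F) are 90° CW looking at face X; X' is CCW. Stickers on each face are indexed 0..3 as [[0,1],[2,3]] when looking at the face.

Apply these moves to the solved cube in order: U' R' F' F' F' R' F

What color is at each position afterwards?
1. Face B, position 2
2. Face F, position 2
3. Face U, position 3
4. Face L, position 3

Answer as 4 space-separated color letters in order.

Answer: G B Y O

Derivation:
After move 1 (U'): U=WWWW F=OOGG R=GGRR B=RRBB L=BBOO
After move 2 (R'): R=GRGR U=WBWR F=OWGW D=YOYG B=YRYB
After move 3 (F'): F=WWOG U=WBGG R=ORYR D=BOYG L=BROW
After move 4 (F'): F=WGWO U=WBOY R=ORBR D=RWYG L=BGOG
After move 5 (F'): F=GOWW U=WBOB R=WRRR D=GGYG L=BYOO
After move 6 (R'): R=RRWR U=WYOY F=GBWB D=GOYW B=GRGB
After move 7 (F): F=WGBB U=WYOY R=ORYR D=WRYW L=BGOO
Query 1: B[2] = G
Query 2: F[2] = B
Query 3: U[3] = Y
Query 4: L[3] = O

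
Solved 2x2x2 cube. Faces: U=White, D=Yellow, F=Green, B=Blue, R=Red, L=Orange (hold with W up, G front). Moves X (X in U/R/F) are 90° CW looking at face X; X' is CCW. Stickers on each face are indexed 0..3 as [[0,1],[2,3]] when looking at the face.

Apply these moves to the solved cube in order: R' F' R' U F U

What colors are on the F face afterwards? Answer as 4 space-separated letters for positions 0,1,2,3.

Answer: Y B R R

Derivation:
After move 1 (R'): R=RRRR U=WBWB F=GWGW D=YGYG B=YBYB
After move 2 (F'): F=WWGG U=WBRR R=GRYR D=OOYG L=OBOW
After move 3 (R'): R=RRGY U=WYRY F=WBGR D=OWYG B=GBOB
After move 4 (U): U=RWYY F=RRGR R=GBGY B=OBOB L=WBOW
After move 5 (F): F=GRRR U=RWWB R=YBYY D=GGYG L=WOOW
After move 6 (U): U=WRBW F=YBRR R=OBYY B=WOOB L=GROW
Query: F face = YBRR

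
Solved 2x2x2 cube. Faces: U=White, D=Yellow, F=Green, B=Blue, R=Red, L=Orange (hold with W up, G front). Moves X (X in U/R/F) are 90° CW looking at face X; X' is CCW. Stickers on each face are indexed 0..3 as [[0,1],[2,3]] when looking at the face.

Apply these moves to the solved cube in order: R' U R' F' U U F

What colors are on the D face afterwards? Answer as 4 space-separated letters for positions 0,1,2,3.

Answer: Y G Y W

Derivation:
After move 1 (R'): R=RRRR U=WBWB F=GWGW D=YGYG B=YBYB
After move 2 (U): U=WWBB F=RRGW R=YBRR B=OOYB L=GWOO
After move 3 (R'): R=BRYR U=WYBO F=RWGB D=YRYW B=GOGB
After move 4 (F'): F=WBRG U=WYBY R=RRYR D=WOYW L=GOOB
After move 5 (U): U=BWYY F=RRRG R=GOYR B=GOGB L=WBOB
After move 6 (U): U=YBYW F=GORG R=GOYR B=WBGB L=RROB
After move 7 (F): F=RGGO U=YBBR R=YOWR D=YGYW L=RWOO
Query: D face = YGYW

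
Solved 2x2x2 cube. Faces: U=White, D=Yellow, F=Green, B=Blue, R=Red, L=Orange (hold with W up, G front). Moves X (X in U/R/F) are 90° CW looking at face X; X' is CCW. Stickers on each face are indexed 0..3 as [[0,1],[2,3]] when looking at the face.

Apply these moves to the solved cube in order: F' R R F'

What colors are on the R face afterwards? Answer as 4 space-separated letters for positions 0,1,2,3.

After move 1 (F'): F=GGGG U=WWRR R=YRYR D=OOYY L=OWOW
After move 2 (R): R=YYRR U=WGRG F=GOGY D=OBYB B=RBWB
After move 3 (R): R=RYRY U=WORY F=GBGB D=OWYR B=GBGB
After move 4 (F'): F=BBGG U=WORR R=WYOY D=WWYR L=OYOR
Query: R face = WYOY

Answer: W Y O Y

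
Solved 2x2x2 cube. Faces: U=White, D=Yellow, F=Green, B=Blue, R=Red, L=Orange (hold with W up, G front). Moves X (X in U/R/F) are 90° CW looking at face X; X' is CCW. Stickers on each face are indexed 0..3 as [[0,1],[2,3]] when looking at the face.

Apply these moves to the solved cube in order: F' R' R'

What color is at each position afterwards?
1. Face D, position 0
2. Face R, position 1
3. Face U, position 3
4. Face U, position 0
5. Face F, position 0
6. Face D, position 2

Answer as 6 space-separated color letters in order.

After move 1 (F'): F=GGGG U=WWRR R=YRYR D=OOYY L=OWOW
After move 2 (R'): R=RRYY U=WBRB F=GWGR D=OGYG B=YBOB
After move 3 (R'): R=RYRY U=WORY F=GBGB D=OWYR B=GBGB
Query 1: D[0] = O
Query 2: R[1] = Y
Query 3: U[3] = Y
Query 4: U[0] = W
Query 5: F[0] = G
Query 6: D[2] = Y

Answer: O Y Y W G Y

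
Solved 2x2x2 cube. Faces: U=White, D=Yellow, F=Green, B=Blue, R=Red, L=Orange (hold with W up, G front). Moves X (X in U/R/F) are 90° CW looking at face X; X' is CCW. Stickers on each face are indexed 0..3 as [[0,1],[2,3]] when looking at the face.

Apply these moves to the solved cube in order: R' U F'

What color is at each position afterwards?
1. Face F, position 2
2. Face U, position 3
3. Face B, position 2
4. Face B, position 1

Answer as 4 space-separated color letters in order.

Answer: R R Y O

Derivation:
After move 1 (R'): R=RRRR U=WBWB F=GWGW D=YGYG B=YBYB
After move 2 (U): U=WWBB F=RRGW R=YBRR B=OOYB L=GWOO
After move 3 (F'): F=RWRG U=WWYR R=GBYR D=WOYG L=GBOB
Query 1: F[2] = R
Query 2: U[3] = R
Query 3: B[2] = Y
Query 4: B[1] = O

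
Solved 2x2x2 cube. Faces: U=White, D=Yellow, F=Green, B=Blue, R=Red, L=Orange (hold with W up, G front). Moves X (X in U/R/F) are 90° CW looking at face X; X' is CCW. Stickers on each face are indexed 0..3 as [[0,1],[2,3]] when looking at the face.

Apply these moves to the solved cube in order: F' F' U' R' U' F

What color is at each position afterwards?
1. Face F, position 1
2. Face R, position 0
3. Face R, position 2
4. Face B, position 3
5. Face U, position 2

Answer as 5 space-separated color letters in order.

Answer: B W W B R

Derivation:
After move 1 (F'): F=GGGG U=WWRR R=YRYR D=OOYY L=OWOW
After move 2 (F'): F=GGGG U=WWYY R=OROR D=WWYY L=OROR
After move 3 (U'): U=WYWY F=ORGG R=GGOR B=ORBB L=BBOR
After move 4 (R'): R=GRGO U=WBWO F=OYGY D=WRYG B=YRWB
After move 5 (U'): U=BOWW F=BBGY R=OYGO B=GRWB L=YROR
After move 6 (F): F=GBYB U=BORR R=WYWO D=GOYG L=YWOR
Query 1: F[1] = B
Query 2: R[0] = W
Query 3: R[2] = W
Query 4: B[3] = B
Query 5: U[2] = R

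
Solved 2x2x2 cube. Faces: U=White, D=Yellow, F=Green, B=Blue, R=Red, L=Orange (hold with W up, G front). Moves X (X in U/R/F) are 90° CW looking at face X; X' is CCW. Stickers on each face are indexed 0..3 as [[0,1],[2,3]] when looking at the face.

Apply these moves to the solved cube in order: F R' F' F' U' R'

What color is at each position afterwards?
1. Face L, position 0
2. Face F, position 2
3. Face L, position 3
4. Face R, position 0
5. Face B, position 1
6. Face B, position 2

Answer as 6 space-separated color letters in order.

Answer: Y W R G R O

Derivation:
After move 1 (F): F=GGGG U=WWOO R=WRWR D=RRYY L=OYOY
After move 2 (R'): R=RRWW U=WBOB F=GWGO D=RGYG B=YBRB
After move 3 (F'): F=WOGG U=WBRW R=GRRW D=YYYG L=OBOO
After move 4 (F'): F=OGWG U=WBGR R=YRYW D=BOYG L=OWOR
After move 5 (U'): U=BRWG F=OWWG R=OGYW B=YRRB L=YBOR
After move 6 (R'): R=GWOY U=BRWY F=ORWG D=BWYG B=GROB
Query 1: L[0] = Y
Query 2: F[2] = W
Query 3: L[3] = R
Query 4: R[0] = G
Query 5: B[1] = R
Query 6: B[2] = O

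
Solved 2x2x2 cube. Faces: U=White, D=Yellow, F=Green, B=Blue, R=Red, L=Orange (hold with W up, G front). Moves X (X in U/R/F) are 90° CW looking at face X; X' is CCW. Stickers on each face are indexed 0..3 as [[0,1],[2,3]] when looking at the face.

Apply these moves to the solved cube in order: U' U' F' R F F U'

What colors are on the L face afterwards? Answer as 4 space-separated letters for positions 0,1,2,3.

After move 1 (U'): U=WWWW F=OOGG R=GGRR B=RRBB L=BBOO
After move 2 (U'): U=WWWW F=BBGG R=OORR B=GGBB L=RROO
After move 3 (F'): F=BGBG U=WWOR R=YOYR D=ROYY L=RWOW
After move 4 (R): R=YYRO U=WGOG F=BOBY D=RBYG B=RGWB
After move 5 (F): F=BBYO U=WGWW R=OYGO D=RYYG L=RROB
After move 6 (F): F=YBOB U=WGBR R=WYWO D=GOYG L=RROY
After move 7 (U'): U=GRWB F=RROB R=YBWO B=WYWB L=RGOY
Query: L face = RGOY

Answer: R G O Y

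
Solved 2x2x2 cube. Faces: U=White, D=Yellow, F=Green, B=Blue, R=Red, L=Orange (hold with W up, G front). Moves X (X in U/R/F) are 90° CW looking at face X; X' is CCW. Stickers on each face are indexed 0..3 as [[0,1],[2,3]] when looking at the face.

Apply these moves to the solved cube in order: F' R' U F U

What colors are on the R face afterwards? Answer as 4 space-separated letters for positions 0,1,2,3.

After move 1 (F'): F=GGGG U=WWRR R=YRYR D=OOYY L=OWOW
After move 2 (R'): R=RRYY U=WBRB F=GWGR D=OGYG B=YBOB
After move 3 (U): U=RWBB F=RRGR R=YBYY B=OWOB L=GWOW
After move 4 (F): F=GRRR U=RWWW R=BBBY D=YYYG L=GOOG
After move 5 (U): U=WRWW F=BBRR R=OWBY B=GOOB L=GROG
Query: R face = OWBY

Answer: O W B Y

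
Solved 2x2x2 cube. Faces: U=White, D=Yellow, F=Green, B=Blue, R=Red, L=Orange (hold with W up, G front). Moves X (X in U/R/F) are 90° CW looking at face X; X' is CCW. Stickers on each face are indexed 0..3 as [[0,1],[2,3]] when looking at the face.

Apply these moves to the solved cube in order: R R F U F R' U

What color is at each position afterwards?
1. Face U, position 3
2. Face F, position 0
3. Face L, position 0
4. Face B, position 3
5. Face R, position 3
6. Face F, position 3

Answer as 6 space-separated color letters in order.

After move 1 (R): R=RRRR U=WGWG F=GYGY D=YBYB B=WBWB
After move 2 (R): R=RRRR U=WYWY F=GBGB D=YWYW B=GBGB
After move 3 (F): F=GGBB U=WYOO R=WRYR D=RRYW L=OYOW
After move 4 (U): U=OWOY F=WRBB R=GBYR B=OYGB L=GGOW
After move 5 (F): F=BWBR U=OWWG R=OBYR D=YGYW L=GROR
After move 6 (R'): R=BROY U=OGWO F=BWBG D=YWYR B=WYGB
After move 7 (U): U=WOOG F=BRBG R=WYOY B=GRGB L=BWOR
Query 1: U[3] = G
Query 2: F[0] = B
Query 3: L[0] = B
Query 4: B[3] = B
Query 5: R[3] = Y
Query 6: F[3] = G

Answer: G B B B Y G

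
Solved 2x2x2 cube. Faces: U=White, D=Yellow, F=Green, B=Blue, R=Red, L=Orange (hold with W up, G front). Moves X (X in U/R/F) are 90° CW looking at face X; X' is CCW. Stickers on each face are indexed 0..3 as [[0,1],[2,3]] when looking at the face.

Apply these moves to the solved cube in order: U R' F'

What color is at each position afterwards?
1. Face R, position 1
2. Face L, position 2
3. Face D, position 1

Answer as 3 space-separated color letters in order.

After move 1 (U): U=WWWW F=RRGG R=BBRR B=OOBB L=GGOO
After move 2 (R'): R=BRBR U=WBWO F=RWGW D=YRYG B=YOYB
After move 3 (F'): F=WWRG U=WBBB R=RRYR D=GOYG L=GOOW
Query 1: R[1] = R
Query 2: L[2] = O
Query 3: D[1] = O

Answer: R O O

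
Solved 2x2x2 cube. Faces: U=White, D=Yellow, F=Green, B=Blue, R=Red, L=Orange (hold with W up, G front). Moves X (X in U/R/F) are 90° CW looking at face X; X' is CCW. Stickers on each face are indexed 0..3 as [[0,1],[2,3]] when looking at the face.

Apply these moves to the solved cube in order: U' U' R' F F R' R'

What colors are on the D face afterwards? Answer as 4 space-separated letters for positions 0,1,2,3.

Answer: G B Y Y

Derivation:
After move 1 (U'): U=WWWW F=OOGG R=GGRR B=RRBB L=BBOO
After move 2 (U'): U=WWWW F=BBGG R=OORR B=GGBB L=RROO
After move 3 (R'): R=OROR U=WBWG F=BWGW D=YBYG B=YGYB
After move 4 (F): F=GBWW U=WBOR R=WRGR D=OOYG L=RYOB
After move 5 (F): F=WGWB U=WBBY R=ORRR D=GWYG L=ROOO
After move 6 (R'): R=RROR U=WYBY F=WBWY D=GGYB B=GGWB
After move 7 (R'): R=RRRO U=WWBG F=WYWY D=GBYY B=BGGB
Query: D face = GBYY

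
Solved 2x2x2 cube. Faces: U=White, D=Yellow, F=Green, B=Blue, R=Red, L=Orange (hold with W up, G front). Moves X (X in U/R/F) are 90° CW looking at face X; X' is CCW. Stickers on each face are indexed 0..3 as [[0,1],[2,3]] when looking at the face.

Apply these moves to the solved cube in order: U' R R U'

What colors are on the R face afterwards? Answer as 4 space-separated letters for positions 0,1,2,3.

Answer: O B G G

Derivation:
After move 1 (U'): U=WWWW F=OOGG R=GGRR B=RRBB L=BBOO
After move 2 (R): R=RGRG U=WOWG F=OYGY D=YBYR B=WRWB
After move 3 (R): R=RRGG U=WYWY F=OBGR D=YWYW B=GROB
After move 4 (U'): U=YYWW F=BBGR R=OBGG B=RROB L=GROO
Query: R face = OBGG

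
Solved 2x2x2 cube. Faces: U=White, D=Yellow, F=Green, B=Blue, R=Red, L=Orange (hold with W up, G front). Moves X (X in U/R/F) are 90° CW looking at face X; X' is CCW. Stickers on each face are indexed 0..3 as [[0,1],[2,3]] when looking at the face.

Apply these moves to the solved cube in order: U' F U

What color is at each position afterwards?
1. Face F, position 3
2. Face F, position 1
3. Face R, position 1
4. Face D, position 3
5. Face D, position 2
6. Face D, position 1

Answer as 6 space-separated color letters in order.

After move 1 (U'): U=WWWW F=OOGG R=GGRR B=RRBB L=BBOO
After move 2 (F): F=GOGO U=WWOB R=WGWR D=RGYY L=BYOY
After move 3 (U): U=OWBW F=WGGO R=RRWR B=BYBB L=GOOY
Query 1: F[3] = O
Query 2: F[1] = G
Query 3: R[1] = R
Query 4: D[3] = Y
Query 5: D[2] = Y
Query 6: D[1] = G

Answer: O G R Y Y G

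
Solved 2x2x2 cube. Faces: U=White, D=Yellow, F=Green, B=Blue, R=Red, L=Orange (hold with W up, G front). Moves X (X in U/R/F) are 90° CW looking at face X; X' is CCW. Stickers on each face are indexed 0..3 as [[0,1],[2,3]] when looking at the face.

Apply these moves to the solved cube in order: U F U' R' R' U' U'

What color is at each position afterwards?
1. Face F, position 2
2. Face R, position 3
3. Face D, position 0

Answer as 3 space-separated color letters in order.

Answer: G G R

Derivation:
After move 1 (U): U=WWWW F=RRGG R=BBRR B=OOBB L=GGOO
After move 2 (F): F=GRGR U=WWOG R=WBWR D=RBYY L=GYOY
After move 3 (U'): U=WGWO F=GYGR R=GRWR B=WBBB L=OOOY
After move 4 (R'): R=RRGW U=WBWW F=GGGO D=RYYR B=YBBB
After move 5 (R'): R=RWRG U=WBWY F=GBGW D=RGYO B=RBYB
After move 6 (U'): U=BYWW F=OOGW R=GBRG B=RWYB L=RBOY
After move 7 (U'): U=YWBW F=RBGW R=OORG B=GBYB L=RWOY
Query 1: F[2] = G
Query 2: R[3] = G
Query 3: D[0] = R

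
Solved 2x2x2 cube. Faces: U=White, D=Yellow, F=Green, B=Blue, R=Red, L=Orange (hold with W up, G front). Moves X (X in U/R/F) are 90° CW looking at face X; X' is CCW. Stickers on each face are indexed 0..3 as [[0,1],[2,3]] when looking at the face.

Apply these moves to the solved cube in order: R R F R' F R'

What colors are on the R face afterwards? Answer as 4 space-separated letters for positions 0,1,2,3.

After move 1 (R): R=RRRR U=WGWG F=GYGY D=YBYB B=WBWB
After move 2 (R): R=RRRR U=WYWY F=GBGB D=YWYW B=GBGB
After move 3 (F): F=GGBB U=WYOO R=WRYR D=RRYW L=OYOW
After move 4 (R'): R=RRWY U=WGOG F=GYBO D=RGYB B=WBRB
After move 5 (F): F=BGOY U=WGWY R=ORGY D=WRYB L=OROG
After move 6 (R'): R=RYOG U=WRWW F=BGOY D=WGYY B=BBRB
Query: R face = RYOG

Answer: R Y O G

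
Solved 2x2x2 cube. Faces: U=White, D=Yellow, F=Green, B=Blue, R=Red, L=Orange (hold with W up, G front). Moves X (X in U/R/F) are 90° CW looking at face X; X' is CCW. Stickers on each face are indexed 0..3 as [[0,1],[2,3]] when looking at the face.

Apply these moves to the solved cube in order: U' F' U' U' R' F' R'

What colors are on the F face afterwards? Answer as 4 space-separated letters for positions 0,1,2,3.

After move 1 (U'): U=WWWW F=OOGG R=GGRR B=RRBB L=BBOO
After move 2 (F'): F=OGOG U=WWGR R=YGYR D=BOYY L=BWOW
After move 3 (U'): U=WRWG F=BWOG R=OGYR B=YGBB L=RROW
After move 4 (U'): U=RGWW F=RROG R=BWYR B=OGBB L=YGOW
After move 5 (R'): R=WRBY U=RBWO F=RGOW D=BRYG B=YGOB
After move 6 (F'): F=GWRO U=RBWB R=RRBY D=GWYG L=YOOW
After move 7 (R'): R=RYRB U=ROWY F=GBRB D=GWYO B=GGWB
Query: F face = GBRB

Answer: G B R B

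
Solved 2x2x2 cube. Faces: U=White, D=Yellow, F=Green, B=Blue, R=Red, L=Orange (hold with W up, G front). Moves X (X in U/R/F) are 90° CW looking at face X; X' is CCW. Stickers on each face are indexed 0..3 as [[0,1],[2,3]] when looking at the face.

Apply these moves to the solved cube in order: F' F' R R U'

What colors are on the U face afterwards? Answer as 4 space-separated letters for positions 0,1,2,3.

After move 1 (F'): F=GGGG U=WWRR R=YRYR D=OOYY L=OWOW
After move 2 (F'): F=GGGG U=WWYY R=OROR D=WWYY L=OROR
After move 3 (R): R=OORR U=WGYG F=GWGY D=WBYB B=YBWB
After move 4 (R): R=RORO U=WWYY F=GBGB D=WWYY B=GBGB
After move 5 (U'): U=WYWY F=ORGB R=GBRO B=ROGB L=GBOR
Query: U face = WYWY

Answer: W Y W Y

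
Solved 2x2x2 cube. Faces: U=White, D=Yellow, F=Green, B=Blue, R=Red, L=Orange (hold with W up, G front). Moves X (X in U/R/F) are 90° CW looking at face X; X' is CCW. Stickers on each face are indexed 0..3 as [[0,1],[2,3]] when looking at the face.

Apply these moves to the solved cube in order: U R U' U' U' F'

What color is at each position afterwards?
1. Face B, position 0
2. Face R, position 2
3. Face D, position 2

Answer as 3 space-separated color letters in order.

Answer: G Y Y

Derivation:
After move 1 (U): U=WWWW F=RRGG R=BBRR B=OOBB L=GGOO
After move 2 (R): R=RBRB U=WRWG F=RYGY D=YBYO B=WOWB
After move 3 (U'): U=RGWW F=GGGY R=RYRB B=RBWB L=WOOO
After move 4 (U'): U=GWRW F=WOGY R=GGRB B=RYWB L=RBOO
After move 5 (U'): U=WWGR F=RBGY R=WORB B=GGWB L=RYOO
After move 6 (F'): F=BYRG U=WWWR R=BOYB D=YOYO L=RROG
Query 1: B[0] = G
Query 2: R[2] = Y
Query 3: D[2] = Y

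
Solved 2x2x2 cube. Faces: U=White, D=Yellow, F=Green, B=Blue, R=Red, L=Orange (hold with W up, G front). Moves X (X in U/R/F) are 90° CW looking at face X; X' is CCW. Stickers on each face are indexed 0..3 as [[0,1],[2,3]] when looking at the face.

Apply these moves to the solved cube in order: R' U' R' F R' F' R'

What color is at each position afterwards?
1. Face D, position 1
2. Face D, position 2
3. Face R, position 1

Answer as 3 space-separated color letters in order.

After move 1 (R'): R=RRRR U=WBWB F=GWGW D=YGYG B=YBYB
After move 2 (U'): U=BBWW F=OOGW R=GWRR B=RRYB L=YBOO
After move 3 (R'): R=WRGR U=BYWR F=OBGW D=YOYW B=GRGB
After move 4 (F): F=GOWB U=BYOB R=WRRR D=GWYW L=YYOO
After move 5 (R'): R=RRWR U=BGOG F=GYWB D=GOYB B=WRWB
After move 6 (F'): F=YBGW U=BGRW R=ORGR D=YOYB L=YGOO
After move 7 (R'): R=RROG U=BWRW F=YGGW D=YBYW B=BROB
Query 1: D[1] = B
Query 2: D[2] = Y
Query 3: R[1] = R

Answer: B Y R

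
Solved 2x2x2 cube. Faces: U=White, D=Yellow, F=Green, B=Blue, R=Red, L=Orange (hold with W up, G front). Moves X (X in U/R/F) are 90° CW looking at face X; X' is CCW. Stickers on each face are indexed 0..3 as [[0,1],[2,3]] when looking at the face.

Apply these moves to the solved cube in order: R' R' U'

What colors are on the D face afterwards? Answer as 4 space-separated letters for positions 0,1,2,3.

Answer: Y W Y W

Derivation:
After move 1 (R'): R=RRRR U=WBWB F=GWGW D=YGYG B=YBYB
After move 2 (R'): R=RRRR U=WYWY F=GBGB D=YWYW B=GBGB
After move 3 (U'): U=YYWW F=OOGB R=GBRR B=RRGB L=GBOO
Query: D face = YWYW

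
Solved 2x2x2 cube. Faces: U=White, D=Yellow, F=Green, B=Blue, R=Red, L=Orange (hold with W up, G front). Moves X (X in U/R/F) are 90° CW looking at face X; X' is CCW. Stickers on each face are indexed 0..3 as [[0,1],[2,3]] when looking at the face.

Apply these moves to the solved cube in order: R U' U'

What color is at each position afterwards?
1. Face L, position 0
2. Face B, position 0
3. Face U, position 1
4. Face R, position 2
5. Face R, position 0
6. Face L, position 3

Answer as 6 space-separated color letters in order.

Answer: R G W R O O

Derivation:
After move 1 (R): R=RRRR U=WGWG F=GYGY D=YBYB B=WBWB
After move 2 (U'): U=GGWW F=OOGY R=GYRR B=RRWB L=WBOO
After move 3 (U'): U=GWGW F=WBGY R=OORR B=GYWB L=RROO
Query 1: L[0] = R
Query 2: B[0] = G
Query 3: U[1] = W
Query 4: R[2] = R
Query 5: R[0] = O
Query 6: L[3] = O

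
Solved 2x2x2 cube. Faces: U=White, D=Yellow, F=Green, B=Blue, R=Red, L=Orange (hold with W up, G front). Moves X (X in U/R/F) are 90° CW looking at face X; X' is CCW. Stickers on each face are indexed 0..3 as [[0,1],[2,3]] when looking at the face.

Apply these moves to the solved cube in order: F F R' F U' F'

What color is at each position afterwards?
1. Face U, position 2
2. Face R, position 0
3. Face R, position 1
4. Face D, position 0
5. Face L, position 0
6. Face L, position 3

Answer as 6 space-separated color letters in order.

Answer: G R G B Y W

Derivation:
After move 1 (F): F=GGGG U=WWOO R=WRWR D=RRYY L=OYOY
After move 2 (F): F=GGGG U=WWYY R=OROR D=WWYY L=OROR
After move 3 (R'): R=RROO U=WBYB F=GWGY D=WGYG B=YBWB
After move 4 (F): F=GGYW U=WBRR R=YRBO D=ORYG L=OWOG
After move 5 (U'): U=BRWR F=OWYW R=GGBO B=YRWB L=YBOG
After move 6 (F'): F=WWOY U=BRGB R=RGOO D=BGYG L=YROW
Query 1: U[2] = G
Query 2: R[0] = R
Query 3: R[1] = G
Query 4: D[0] = B
Query 5: L[0] = Y
Query 6: L[3] = W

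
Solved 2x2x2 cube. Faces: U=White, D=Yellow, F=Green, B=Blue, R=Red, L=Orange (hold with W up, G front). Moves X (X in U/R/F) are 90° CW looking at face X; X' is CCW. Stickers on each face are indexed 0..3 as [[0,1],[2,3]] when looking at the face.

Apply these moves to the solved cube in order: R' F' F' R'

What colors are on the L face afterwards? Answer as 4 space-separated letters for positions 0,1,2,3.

Answer: O R O R

Derivation:
After move 1 (R'): R=RRRR U=WBWB F=GWGW D=YGYG B=YBYB
After move 2 (F'): F=WWGG U=WBRR R=GRYR D=OOYG L=OBOW
After move 3 (F'): F=WGWG U=WBGY R=OROR D=BWYG L=OROR
After move 4 (R'): R=RROO U=WYGY F=WBWY D=BGYG B=GBWB
Query: L face = OROR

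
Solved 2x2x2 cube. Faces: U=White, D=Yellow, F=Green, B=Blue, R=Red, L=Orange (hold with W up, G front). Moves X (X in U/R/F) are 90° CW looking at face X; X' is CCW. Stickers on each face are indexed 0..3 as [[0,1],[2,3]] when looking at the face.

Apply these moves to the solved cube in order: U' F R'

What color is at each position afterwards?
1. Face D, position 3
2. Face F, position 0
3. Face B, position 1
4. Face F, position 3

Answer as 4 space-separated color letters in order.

After move 1 (U'): U=WWWW F=OOGG R=GGRR B=RRBB L=BBOO
After move 2 (F): F=GOGO U=WWOB R=WGWR D=RGYY L=BYOY
After move 3 (R'): R=GRWW U=WBOR F=GWGB D=ROYO B=YRGB
Query 1: D[3] = O
Query 2: F[0] = G
Query 3: B[1] = R
Query 4: F[3] = B

Answer: O G R B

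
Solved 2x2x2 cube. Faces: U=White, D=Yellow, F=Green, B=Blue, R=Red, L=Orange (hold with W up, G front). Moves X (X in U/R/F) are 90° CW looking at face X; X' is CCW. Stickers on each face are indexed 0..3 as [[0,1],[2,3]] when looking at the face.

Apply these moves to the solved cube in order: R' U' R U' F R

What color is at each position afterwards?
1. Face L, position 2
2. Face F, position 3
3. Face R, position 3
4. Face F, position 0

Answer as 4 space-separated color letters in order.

After move 1 (R'): R=RRRR U=WBWB F=GWGW D=YGYG B=YBYB
After move 2 (U'): U=BBWW F=OOGW R=GWRR B=RRYB L=YBOO
After move 3 (R): R=RGRW U=BOWW F=OGGG D=YYYR B=WRBB
After move 4 (U'): U=OWBW F=YBGG R=OGRW B=RGBB L=WROO
After move 5 (F): F=GYGB U=OWOR R=BGWW D=ROYR L=WYOY
After move 6 (R): R=WBWG U=OYOB F=GOGR D=RBYR B=RGWB
Query 1: L[2] = O
Query 2: F[3] = R
Query 3: R[3] = G
Query 4: F[0] = G

Answer: O R G G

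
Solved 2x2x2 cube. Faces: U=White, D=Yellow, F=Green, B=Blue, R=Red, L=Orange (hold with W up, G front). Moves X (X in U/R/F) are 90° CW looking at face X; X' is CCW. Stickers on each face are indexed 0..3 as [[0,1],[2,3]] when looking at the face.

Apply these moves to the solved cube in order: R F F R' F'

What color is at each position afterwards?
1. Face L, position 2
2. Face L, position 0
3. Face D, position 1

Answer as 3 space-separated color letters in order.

After move 1 (R): R=RRRR U=WGWG F=GYGY D=YBYB B=WBWB
After move 2 (F): F=GGYY U=WGOO R=WRGR D=RRYB L=OYOB
After move 3 (F): F=YGYG U=WGBY R=OROR D=GWYB L=OROR
After move 4 (R'): R=RROO U=WWBW F=YGYY D=GGYG B=BBWB
After move 5 (F'): F=GYYY U=WWRO R=GRGO D=RRYG L=OWOB
Query 1: L[2] = O
Query 2: L[0] = O
Query 3: D[1] = R

Answer: O O R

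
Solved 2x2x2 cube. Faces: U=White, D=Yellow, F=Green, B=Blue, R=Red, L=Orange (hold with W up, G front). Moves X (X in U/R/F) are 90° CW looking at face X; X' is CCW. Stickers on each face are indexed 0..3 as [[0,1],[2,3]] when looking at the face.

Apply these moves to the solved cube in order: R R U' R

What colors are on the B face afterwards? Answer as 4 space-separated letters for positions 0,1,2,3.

Answer: W R Y B

Derivation:
After move 1 (R): R=RRRR U=WGWG F=GYGY D=YBYB B=WBWB
After move 2 (R): R=RRRR U=WYWY F=GBGB D=YWYW B=GBGB
After move 3 (U'): U=YYWW F=OOGB R=GBRR B=RRGB L=GBOO
After move 4 (R): R=RGRB U=YOWB F=OWGW D=YGYR B=WRYB
Query: B face = WRYB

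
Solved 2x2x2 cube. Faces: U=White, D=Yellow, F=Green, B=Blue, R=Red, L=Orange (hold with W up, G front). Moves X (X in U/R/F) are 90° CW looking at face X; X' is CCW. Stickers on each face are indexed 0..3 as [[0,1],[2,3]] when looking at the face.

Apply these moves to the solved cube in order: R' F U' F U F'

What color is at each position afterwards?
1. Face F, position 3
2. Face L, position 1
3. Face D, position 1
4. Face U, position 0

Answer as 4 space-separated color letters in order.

Answer: W O R G

Derivation:
After move 1 (R'): R=RRRR U=WBWB F=GWGW D=YGYG B=YBYB
After move 2 (F): F=GGWW U=WBOO R=WRBR D=RRYG L=OYOG
After move 3 (U'): U=BOWO F=OYWW R=GGBR B=WRYB L=YBOG
After move 4 (F): F=WOWY U=BOGB R=WGOR D=BGYG L=YROR
After move 5 (U): U=GBBO F=WGWY R=WROR B=YRYB L=WOOR
After move 6 (F'): F=GYWW U=GBWO R=GRBR D=ORYG L=WOOB
Query 1: F[3] = W
Query 2: L[1] = O
Query 3: D[1] = R
Query 4: U[0] = G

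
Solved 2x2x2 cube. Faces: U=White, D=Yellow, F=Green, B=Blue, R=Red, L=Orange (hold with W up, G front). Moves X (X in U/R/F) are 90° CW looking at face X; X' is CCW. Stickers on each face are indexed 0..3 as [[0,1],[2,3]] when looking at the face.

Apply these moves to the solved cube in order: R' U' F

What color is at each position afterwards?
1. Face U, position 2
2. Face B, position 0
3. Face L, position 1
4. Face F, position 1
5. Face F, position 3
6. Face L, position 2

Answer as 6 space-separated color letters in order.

Answer: O R Y O O O

Derivation:
After move 1 (R'): R=RRRR U=WBWB F=GWGW D=YGYG B=YBYB
After move 2 (U'): U=BBWW F=OOGW R=GWRR B=RRYB L=YBOO
After move 3 (F): F=GOWO U=BBOB R=WWWR D=RGYG L=YYOG
Query 1: U[2] = O
Query 2: B[0] = R
Query 3: L[1] = Y
Query 4: F[1] = O
Query 5: F[3] = O
Query 6: L[2] = O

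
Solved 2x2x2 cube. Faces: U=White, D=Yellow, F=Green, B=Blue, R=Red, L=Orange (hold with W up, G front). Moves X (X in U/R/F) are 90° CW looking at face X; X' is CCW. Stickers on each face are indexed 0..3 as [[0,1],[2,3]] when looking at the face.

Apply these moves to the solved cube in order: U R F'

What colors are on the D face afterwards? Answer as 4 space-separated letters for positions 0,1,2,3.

After move 1 (U): U=WWWW F=RRGG R=BBRR B=OOBB L=GGOO
After move 2 (R): R=RBRB U=WRWG F=RYGY D=YBYO B=WOWB
After move 3 (F'): F=YYRG U=WRRR R=BBYB D=GOYO L=GGOW
Query: D face = GOYO

Answer: G O Y O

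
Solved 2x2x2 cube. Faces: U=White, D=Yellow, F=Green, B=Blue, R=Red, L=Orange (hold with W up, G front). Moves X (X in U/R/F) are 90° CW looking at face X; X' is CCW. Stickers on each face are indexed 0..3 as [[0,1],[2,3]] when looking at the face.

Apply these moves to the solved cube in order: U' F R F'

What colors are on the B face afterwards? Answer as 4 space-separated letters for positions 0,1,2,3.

After move 1 (U'): U=WWWW F=OOGG R=GGRR B=RRBB L=BBOO
After move 2 (F): F=GOGO U=WWOB R=WGWR D=RGYY L=BYOY
After move 3 (R): R=WWRG U=WOOO F=GGGY D=RBYR B=BRWB
After move 4 (F'): F=GYGG U=WOWR R=BWRG D=YYYR L=BOOO
Query: B face = BRWB

Answer: B R W B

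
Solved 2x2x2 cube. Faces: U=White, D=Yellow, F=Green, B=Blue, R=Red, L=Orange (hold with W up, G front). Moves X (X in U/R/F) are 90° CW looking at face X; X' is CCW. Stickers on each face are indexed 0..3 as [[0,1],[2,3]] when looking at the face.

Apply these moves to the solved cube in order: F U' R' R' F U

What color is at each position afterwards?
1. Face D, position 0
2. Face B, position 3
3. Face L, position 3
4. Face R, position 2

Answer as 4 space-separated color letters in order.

After move 1 (F): F=GGGG U=WWOO R=WRWR D=RRYY L=OYOY
After move 2 (U'): U=WOWO F=OYGG R=GGWR B=WRBB L=BBOY
After move 3 (R'): R=GRGW U=WBWW F=OOGO D=RYYG B=YRRB
After move 4 (R'): R=RWGG U=WRWY F=OBGW D=ROYO B=GRYB
After move 5 (F): F=GOWB U=WRYB R=WWYG D=GRYO L=BROO
After move 6 (U): U=YWBR F=WWWB R=GRYG B=BRYB L=GOOO
Query 1: D[0] = G
Query 2: B[3] = B
Query 3: L[3] = O
Query 4: R[2] = Y

Answer: G B O Y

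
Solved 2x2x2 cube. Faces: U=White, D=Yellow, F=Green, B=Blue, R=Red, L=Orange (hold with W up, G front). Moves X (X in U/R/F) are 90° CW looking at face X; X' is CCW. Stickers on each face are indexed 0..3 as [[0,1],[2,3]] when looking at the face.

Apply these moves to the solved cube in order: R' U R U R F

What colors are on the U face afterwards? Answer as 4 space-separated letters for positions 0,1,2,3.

Answer: B Y O G

Derivation:
After move 1 (R'): R=RRRR U=WBWB F=GWGW D=YGYG B=YBYB
After move 2 (U): U=WWBB F=RRGW R=YBRR B=OOYB L=GWOO
After move 3 (R): R=RYRB U=WRBW F=RGGG D=YYYO B=BOWB
After move 4 (U): U=BWWR F=RYGG R=BORB B=GWWB L=RGOO
After move 5 (R): R=RBBO U=BYWG F=RYGO D=YWYG B=RWWB
After move 6 (F): F=GROY U=BYOG R=WBGO D=BRYG L=RYOW
Query: U face = BYOG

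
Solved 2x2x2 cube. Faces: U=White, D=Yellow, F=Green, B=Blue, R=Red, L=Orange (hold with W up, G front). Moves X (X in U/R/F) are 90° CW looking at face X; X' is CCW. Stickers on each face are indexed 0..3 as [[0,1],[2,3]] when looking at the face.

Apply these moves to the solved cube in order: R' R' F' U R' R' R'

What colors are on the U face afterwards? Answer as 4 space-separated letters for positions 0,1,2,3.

After move 1 (R'): R=RRRR U=WBWB F=GWGW D=YGYG B=YBYB
After move 2 (R'): R=RRRR U=WYWY F=GBGB D=YWYW B=GBGB
After move 3 (F'): F=BBGG U=WYRR R=WRYR D=OOYW L=OYOW
After move 4 (U): U=RWRY F=WRGG R=GBYR B=OYGB L=BBOW
After move 5 (R'): R=BRGY U=RGRO F=WWGY D=ORYG B=WYOB
After move 6 (R'): R=RYBG U=RORW F=WGGO D=OWYY B=GYRB
After move 7 (R'): R=YGRB U=RRRG F=WOGW D=OGYO B=YYWB
Query: U face = RRRG

Answer: R R R G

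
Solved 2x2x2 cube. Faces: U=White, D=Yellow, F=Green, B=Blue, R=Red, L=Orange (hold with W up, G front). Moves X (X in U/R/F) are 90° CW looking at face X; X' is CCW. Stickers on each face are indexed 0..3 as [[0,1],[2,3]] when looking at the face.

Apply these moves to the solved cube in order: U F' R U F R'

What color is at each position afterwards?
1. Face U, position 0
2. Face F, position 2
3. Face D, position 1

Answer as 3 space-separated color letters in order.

Answer: B Y Y

Derivation:
After move 1 (U): U=WWWW F=RRGG R=BBRR B=OOBB L=GGOO
After move 2 (F'): F=RGRG U=WWBR R=YBYR D=GOYY L=GWOW
After move 3 (R): R=YYRB U=WGBG F=RORY D=GBYO B=ROWB
After move 4 (U): U=BWGG F=YYRY R=RORB B=GWWB L=ROOW
After move 5 (F): F=RYYY U=BWWO R=GOGB D=RRYO L=RGOB
After move 6 (R'): R=OBGG U=BWWG F=RWYO D=RYYY B=OWRB
Query 1: U[0] = B
Query 2: F[2] = Y
Query 3: D[1] = Y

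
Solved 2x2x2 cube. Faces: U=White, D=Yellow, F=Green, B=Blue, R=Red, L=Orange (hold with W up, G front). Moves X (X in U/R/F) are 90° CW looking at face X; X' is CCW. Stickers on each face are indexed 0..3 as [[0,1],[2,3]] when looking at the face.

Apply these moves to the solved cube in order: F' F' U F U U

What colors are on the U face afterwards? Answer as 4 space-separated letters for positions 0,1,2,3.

After move 1 (F'): F=GGGG U=WWRR R=YRYR D=OOYY L=OWOW
After move 2 (F'): F=GGGG U=WWYY R=OROR D=WWYY L=OROR
After move 3 (U): U=YWYW F=ORGG R=BBOR B=ORBB L=GGOR
After move 4 (F): F=GOGR U=YWRG R=YBWR D=OBYY L=GWOW
After move 5 (U): U=RYGW F=YBGR R=ORWR B=GWBB L=GOOW
After move 6 (U): U=GRWY F=ORGR R=GWWR B=GOBB L=YBOW
Query: U face = GRWY

Answer: G R W Y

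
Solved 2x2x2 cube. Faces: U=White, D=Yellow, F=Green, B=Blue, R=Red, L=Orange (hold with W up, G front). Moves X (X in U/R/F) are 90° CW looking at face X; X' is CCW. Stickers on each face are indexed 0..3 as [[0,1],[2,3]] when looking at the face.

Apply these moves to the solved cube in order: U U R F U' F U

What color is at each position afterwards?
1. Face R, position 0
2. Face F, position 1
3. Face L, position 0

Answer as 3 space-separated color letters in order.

After move 1 (U): U=WWWW F=RRGG R=BBRR B=OOBB L=GGOO
After move 2 (U): U=WWWW F=BBGG R=OORR B=GGBB L=RROO
After move 3 (R): R=RORO U=WBWG F=BYGY D=YBYG B=WGWB
After move 4 (F): F=GBYY U=WBOR R=WOGO D=RRYG L=RYOB
After move 5 (U'): U=BRWO F=RYYY R=GBGO B=WOWB L=WGOB
After move 6 (F): F=YRYY U=BRBG R=WBOO D=GGYG L=WROR
After move 7 (U): U=BBGR F=WBYY R=WOOO B=WRWB L=YROR
Query 1: R[0] = W
Query 2: F[1] = B
Query 3: L[0] = Y

Answer: W B Y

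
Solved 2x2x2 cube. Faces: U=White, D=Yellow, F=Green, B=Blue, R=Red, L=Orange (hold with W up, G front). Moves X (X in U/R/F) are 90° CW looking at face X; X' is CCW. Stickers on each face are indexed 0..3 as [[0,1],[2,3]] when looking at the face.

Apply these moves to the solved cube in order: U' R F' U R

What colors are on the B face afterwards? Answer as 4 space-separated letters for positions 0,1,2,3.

After move 1 (U'): U=WWWW F=OOGG R=GGRR B=RRBB L=BBOO
After move 2 (R): R=RGRG U=WOWG F=OYGY D=YBYR B=WRWB
After move 3 (F'): F=YYOG U=WORR R=BGYG D=BOYR L=BGOW
After move 4 (U): U=RWRO F=BGOG R=WRYG B=BGWB L=YYOW
After move 5 (R): R=YWGR U=RGRG F=BOOR D=BWYB B=OGWB
Query: B face = OGWB

Answer: O G W B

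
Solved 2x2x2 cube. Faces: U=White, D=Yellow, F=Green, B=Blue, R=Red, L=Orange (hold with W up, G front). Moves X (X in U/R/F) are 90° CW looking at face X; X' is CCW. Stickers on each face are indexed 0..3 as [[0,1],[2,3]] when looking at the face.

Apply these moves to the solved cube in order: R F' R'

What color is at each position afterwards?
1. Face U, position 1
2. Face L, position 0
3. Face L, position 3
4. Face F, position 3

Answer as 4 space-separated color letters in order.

After move 1 (R): R=RRRR U=WGWG F=GYGY D=YBYB B=WBWB
After move 2 (F'): F=YYGG U=WGRR R=BRYR D=OOYB L=OGOW
After move 3 (R'): R=RRBY U=WWRW F=YGGR D=OYYG B=BBOB
Query 1: U[1] = W
Query 2: L[0] = O
Query 3: L[3] = W
Query 4: F[3] = R

Answer: W O W R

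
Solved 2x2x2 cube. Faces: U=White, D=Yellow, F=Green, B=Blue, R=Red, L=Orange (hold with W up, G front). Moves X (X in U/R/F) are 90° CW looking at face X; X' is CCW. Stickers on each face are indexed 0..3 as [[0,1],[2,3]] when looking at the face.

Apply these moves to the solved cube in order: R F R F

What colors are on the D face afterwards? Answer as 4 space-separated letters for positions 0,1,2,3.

Answer: R G Y W

Derivation:
After move 1 (R): R=RRRR U=WGWG F=GYGY D=YBYB B=WBWB
After move 2 (F): F=GGYY U=WGOO R=WRGR D=RRYB L=OYOB
After move 3 (R): R=GWRR U=WGOY F=GRYB D=RWYW B=OBGB
After move 4 (F): F=YGBR U=WGBY R=OWYR D=RGYW L=OROW
Query: D face = RGYW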